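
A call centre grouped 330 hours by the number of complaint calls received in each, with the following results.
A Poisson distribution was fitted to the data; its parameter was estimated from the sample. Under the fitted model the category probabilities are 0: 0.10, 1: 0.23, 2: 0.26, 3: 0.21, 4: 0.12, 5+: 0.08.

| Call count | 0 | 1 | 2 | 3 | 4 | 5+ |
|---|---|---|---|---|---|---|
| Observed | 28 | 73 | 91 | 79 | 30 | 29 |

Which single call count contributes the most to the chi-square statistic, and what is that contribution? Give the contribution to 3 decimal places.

Expected counts E_i = n·p_i: 330×0.10 = 33, 330×0.23 = 75.9, 330×0.26 = 85.8, 330×0.21 = 69.3, 330×0.12 = 39.6, 330×0.08 = 26.4.
0: (28 − 33)²/33 = 25/33 = 0.7576
1: (73 − 75.9)²/75.9 = 8.41/75.9 = 0.1108
2: (91 − 85.8)²/85.8 = 27.04/85.8 = 0.3152
3: (79 − 69.3)²/69.3 = 94.09/69.3 = 1.3577
4: (30 − 39.6)²/39.6 = 92.16/39.6 = 2.3273
5+: (29 − 26.4)²/26.4 = 6.76/26.4 = 0.2561
The largest term is for 4: 2.327.

4, 2.327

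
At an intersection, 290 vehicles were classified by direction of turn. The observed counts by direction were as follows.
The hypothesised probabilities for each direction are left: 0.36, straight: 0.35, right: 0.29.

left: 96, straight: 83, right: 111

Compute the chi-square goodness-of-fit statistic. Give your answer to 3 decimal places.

Expected counts E_i = n·p_i: 290×0.36 = 104.4, 290×0.35 = 101.5, 290×0.29 = 84.1.
χ² = (96−104.4)²/104.4 + (83−101.5)²/101.5 + (111−84.1)²/84.1
   = 0.6759 + 3.3719 + 8.6042
Sum = 12.652

12.652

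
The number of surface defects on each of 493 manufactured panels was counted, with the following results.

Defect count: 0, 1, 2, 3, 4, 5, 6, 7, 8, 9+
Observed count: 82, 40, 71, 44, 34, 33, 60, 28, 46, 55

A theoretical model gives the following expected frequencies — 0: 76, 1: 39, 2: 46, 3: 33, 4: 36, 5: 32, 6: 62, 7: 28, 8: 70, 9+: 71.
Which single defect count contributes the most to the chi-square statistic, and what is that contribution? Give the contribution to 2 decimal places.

2, 13.59

χ² = (82−76)²/76 + (40−39)²/39 + (71−46)²/46 + (44−33)²/33 + (34−36)²/36 + (33−32)²/32 + (60−62)²/62 + (28−28)²/28 + (46−70)²/70 + (55−71)²/71
   = 0.474 + 0.026 + 13.587 + 3.667 + 0.111 + 0.031 + 0.065 + 0.000 + 8.229 + 3.606
The largest term is for 2: 13.59.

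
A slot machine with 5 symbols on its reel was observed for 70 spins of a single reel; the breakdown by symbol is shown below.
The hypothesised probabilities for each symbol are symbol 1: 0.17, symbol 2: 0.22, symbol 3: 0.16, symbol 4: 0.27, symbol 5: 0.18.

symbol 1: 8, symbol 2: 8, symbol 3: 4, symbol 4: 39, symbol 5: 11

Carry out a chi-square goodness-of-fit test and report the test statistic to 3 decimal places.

Expected counts E_i = n·p_i: 70×0.17 = 11.9, 70×0.22 = 15.4, 70×0.16 = 11.2, 70×0.27 = 18.9, 70×0.18 = 12.6.
symbol 1: (8 − 11.9)²/11.9 = 15.21/11.9 = 1.2782
symbol 2: (8 − 15.4)²/15.4 = 54.76/15.4 = 3.5558
symbol 3: (4 − 11.2)²/11.2 = 51.84/11.2 = 4.6286
symbol 4: (39 − 18.9)²/18.9 = 404.01/18.9 = 21.3762
symbol 5: (11 − 12.6)²/12.6 = 2.56/12.6 = 0.2032
Sum = 31.042

31.042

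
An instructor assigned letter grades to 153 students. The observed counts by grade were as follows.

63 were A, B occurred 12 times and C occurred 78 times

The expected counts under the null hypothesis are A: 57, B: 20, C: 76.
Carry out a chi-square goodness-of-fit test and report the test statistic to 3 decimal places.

3.884

A: (63 − 57)²/57 = 36/57 = 0.6316
B: (12 − 20)²/20 = 64/20 = 3.2000
C: (78 − 76)²/76 = 4/76 = 0.0526
Sum = 3.884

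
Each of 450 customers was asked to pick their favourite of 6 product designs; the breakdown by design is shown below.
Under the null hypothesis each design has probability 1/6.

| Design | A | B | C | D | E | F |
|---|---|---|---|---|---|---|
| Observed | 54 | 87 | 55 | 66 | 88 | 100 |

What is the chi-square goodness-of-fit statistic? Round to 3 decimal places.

Under H₀ each category has probability 1/6, so each expected count is 450/6 = 75.
A: (54 − 75)²/75 = 441/75 = 5.8800
B: (87 − 75)²/75 = 144/75 = 1.9200
C: (55 − 75)²/75 = 400/75 = 5.3333
D: (66 − 75)²/75 = 81/75 = 1.0800
E: (88 − 75)²/75 = 169/75 = 2.2533
F: (100 − 75)²/75 = 625/75 = 8.3333
Sum = 24.800

24.800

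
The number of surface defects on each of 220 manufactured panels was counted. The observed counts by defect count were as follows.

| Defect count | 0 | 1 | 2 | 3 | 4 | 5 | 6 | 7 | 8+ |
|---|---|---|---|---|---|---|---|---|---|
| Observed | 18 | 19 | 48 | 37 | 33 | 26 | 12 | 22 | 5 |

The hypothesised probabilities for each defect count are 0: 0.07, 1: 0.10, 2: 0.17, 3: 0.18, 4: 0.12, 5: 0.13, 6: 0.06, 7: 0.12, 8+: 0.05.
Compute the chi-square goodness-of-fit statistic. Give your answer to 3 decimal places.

10.025

Expected counts E_i = n·p_i: 220×0.07 = 15.4, 220×0.10 = 22, 220×0.17 = 37.4, 220×0.18 = 39.6, 220×0.12 = 26.4, 220×0.13 = 28.6, 220×0.06 = 13.2, 220×0.12 = 26.4, 220×0.05 = 11.
cat         O        E   (O−E)²/E
0          18     15.4     0.4390
1          19       22     0.4091
2          48     37.4     3.0043
3          37     39.6     0.1707
4          33     26.4     1.6500
5          26     28.6     0.2364
6          12     13.2     0.1091
7          22     26.4     0.7333
8+          5       11     3.2727
Sum = 10.025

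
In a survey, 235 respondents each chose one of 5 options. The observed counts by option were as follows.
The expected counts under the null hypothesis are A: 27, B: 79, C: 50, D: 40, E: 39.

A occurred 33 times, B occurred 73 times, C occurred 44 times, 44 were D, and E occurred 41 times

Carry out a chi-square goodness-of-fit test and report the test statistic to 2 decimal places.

3.01

A: (33 − 27)²/27 = 36/27 = 1.333
B: (73 − 79)²/79 = 36/79 = 0.456
C: (44 − 50)²/50 = 36/50 = 0.720
D: (44 − 40)²/40 = 16/40 = 0.400
E: (41 − 39)²/39 = 4/39 = 0.103
Sum = 3.01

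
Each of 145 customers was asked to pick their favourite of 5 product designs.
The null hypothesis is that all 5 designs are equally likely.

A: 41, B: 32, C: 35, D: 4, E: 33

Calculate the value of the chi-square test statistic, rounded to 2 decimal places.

28.62

Under H₀ each category has probability 1/5, so each expected count is 145/5 = 29.
χ² = (41−29)²/29 + (32−29)²/29 + (35−29)²/29 + (4−29)²/29 + (33−29)²/29
   = 4.966 + 0.310 + 1.241 + 21.552 + 0.552
Sum = 28.62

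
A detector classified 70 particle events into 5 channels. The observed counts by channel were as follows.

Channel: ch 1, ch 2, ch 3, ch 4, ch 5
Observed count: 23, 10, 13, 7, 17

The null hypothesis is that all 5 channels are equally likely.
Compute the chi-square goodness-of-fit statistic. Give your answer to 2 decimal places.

11.14

Expected count for each of the 5 categories: 70/5 = 14.
cat         O        E   (O−E)²/E
ch 1       23       14      5.786
ch 2       10       14      1.143
ch 3       13       14      0.071
ch 4        7       14      3.500
ch 5       17       14      0.643
Sum = 11.14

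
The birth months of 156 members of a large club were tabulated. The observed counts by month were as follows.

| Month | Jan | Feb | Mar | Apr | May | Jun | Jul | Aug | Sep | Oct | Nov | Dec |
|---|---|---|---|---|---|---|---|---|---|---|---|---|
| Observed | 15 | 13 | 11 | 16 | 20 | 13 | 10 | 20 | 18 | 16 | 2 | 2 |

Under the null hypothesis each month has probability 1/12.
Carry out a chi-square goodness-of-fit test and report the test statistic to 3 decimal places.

30.769

Under H₀ each category has probability 1/12, so each expected count is 156/12 = 13.
cat         O        E   (O−E)²/E
Jan        15       13     0.3077
Feb        13       13     0.0000
Mar        11       13     0.3077
Apr        16       13     0.6923
May        20       13     3.7692
Jun        13       13     0.0000
Jul        10       13     0.6923
Aug        20       13     3.7692
Sep        18       13     1.9231
Oct        16       13     0.6923
Nov         2       13     9.3077
Dec         2       13     9.3077
Sum = 30.769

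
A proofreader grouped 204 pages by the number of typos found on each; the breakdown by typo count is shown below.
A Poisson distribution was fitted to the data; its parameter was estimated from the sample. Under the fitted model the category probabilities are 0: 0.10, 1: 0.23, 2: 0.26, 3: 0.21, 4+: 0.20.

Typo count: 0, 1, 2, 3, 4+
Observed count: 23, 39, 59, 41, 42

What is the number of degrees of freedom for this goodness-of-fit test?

There are k = 5 categories and 1 parameter estimated from the data, so df = 5 − 1 − 1 = 3.

3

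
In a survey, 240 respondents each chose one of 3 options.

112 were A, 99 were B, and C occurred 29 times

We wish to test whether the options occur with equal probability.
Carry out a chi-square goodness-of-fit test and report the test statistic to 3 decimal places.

49.825

Expected count for each of the 3 categories: 240/3 = 80.
cat         O        E   (O−E)²/E
A         112       80    12.8000
B          99       80     4.5125
C          29       80    32.5125
Sum = 49.825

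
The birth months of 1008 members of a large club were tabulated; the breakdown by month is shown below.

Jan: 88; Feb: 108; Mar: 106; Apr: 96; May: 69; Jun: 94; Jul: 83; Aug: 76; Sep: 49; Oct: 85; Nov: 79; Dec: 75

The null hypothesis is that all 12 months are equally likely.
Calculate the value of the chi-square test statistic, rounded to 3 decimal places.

35.024

Expected count for each of the 12 categories: 1008/12 = 84.
cat         O        E   (O−E)²/E
Jan        88       84     0.1905
Feb       108       84     6.8571
Mar       106       84     5.7619
Apr        96       84     1.7143
May        69       84     2.6786
Jun        94       84     1.1905
Jul        83       84     0.0119
Aug        76       84     0.7619
Sep        49       84    14.5833
Oct        85       84     0.0119
Nov        79       84     0.2976
Dec        75       84     0.9643
Sum = 35.024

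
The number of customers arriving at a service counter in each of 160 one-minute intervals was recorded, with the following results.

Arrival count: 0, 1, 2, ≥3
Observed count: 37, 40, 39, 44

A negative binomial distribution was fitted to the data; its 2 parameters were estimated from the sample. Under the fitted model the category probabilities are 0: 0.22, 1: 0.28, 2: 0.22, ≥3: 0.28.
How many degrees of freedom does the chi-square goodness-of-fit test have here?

1

There are k = 4 categories and 2 parameters estimated from the data, so df = 4 − 1 − 2 = 1.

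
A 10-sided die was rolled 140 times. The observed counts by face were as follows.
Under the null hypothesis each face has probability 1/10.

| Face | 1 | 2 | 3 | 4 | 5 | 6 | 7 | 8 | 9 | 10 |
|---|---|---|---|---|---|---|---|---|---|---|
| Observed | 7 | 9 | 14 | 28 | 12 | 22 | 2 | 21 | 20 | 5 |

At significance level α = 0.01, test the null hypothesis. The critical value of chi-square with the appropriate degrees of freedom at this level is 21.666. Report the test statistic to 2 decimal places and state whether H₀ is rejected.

46.29; reject

Expected count for each of the 10 categories: 140/10 = 14.
χ² = (7−14)²/14 + (9−14)²/14 + (14−14)²/14 + (28−14)²/14 + (12−14)²/14 + (22−14)²/14 + (2−14)²/14 + (21−14)²/14 + (20−14)²/14 + (5−14)²/14
   = 3.500 + 1.786 + 0.000 + 14.000 + 0.286 + 4.571 + 10.286 + 3.500 + 2.571 + 5.786
Sum = 46.29
df = 9. Since 46.29 > 21.666, we reject H₀.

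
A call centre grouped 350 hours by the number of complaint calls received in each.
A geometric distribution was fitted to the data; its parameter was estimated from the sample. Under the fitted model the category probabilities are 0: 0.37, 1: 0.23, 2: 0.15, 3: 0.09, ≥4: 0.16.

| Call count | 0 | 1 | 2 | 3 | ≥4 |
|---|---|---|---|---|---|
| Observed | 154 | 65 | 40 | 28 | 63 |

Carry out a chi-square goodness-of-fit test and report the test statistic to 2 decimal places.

Expected counts E_i = n·p_i: 350×0.37 = 129.5, 350×0.23 = 80.5, 350×0.15 = 52.5, 350×0.09 = 31.5, 350×0.16 = 56.
cat         O        E   (O−E)²/E
0         154    129.5      4.635
1          65     80.5      2.984
2          40     52.5      2.976
3          28     31.5      0.389
≥4         63       56      0.875
Sum = 11.86

11.86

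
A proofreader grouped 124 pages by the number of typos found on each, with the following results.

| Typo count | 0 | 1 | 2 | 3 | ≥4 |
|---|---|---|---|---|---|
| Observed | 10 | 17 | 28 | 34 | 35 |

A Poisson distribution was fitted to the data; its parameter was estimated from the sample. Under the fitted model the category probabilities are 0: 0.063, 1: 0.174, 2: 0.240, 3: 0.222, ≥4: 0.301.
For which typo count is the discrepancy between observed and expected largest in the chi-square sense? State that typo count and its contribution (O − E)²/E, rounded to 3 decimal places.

Expected counts E_i = n·p_i: 124×0.063 = 7.812, 124×0.174 = 21.576, 124×0.240 = 29.76, 124×0.222 = 27.528, 124×0.301 = 37.324.
χ² = (10−7.812)²/7.812 + (17−21.576)²/21.576 + (28−29.76)²/29.76 + (34−27.528)²/27.528 + (35−37.324)²/37.324
   = 0.6128 + 0.9705 + 0.1041 + 1.5216 + 0.1447
The largest term is for 3: 1.522.

3, 1.522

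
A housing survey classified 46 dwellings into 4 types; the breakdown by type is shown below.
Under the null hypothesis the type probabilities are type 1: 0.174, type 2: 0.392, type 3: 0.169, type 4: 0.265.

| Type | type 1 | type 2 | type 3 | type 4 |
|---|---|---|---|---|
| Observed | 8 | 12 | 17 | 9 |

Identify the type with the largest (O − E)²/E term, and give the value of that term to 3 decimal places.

type 3, 10.949

Expected counts E_i = n·p_i: 46×0.174 = 8.004, 46×0.392 = 18.032, 46×0.169 = 7.774, 46×0.265 = 12.19.
cat         O        E   (O−E)²/E
type 1      8    8.004     0.0000
type 2     12   18.032     2.0178
type 3     17    7.774    10.9492
type 4      9    12.19     0.8348
The largest term is for type 3: 10.949.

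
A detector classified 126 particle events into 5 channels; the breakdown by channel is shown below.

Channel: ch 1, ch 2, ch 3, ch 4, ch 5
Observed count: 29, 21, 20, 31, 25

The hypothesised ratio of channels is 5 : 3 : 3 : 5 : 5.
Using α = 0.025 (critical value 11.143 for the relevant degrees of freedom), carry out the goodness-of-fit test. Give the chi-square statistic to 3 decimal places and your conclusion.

1.622; do not reject

Ratio total = 21. Expected counts: 126×5/21 = 30, 126×3/21 = 18, 126×3/21 = 18, 126×5/21 = 30, 126×5/21 = 30.
ch 1: (29 − 30)²/30 = 1/30 = 0.0333
ch 2: (21 − 18)²/18 = 9/18 = 0.5000
ch 3: (20 − 18)²/18 = 4/18 = 0.2222
ch 4: (31 − 30)²/30 = 1/30 = 0.0333
ch 5: (25 − 30)²/30 = 25/30 = 0.8333
Sum = 1.622
df = 4. Since 1.622 < 11.143, we do not reject H₀.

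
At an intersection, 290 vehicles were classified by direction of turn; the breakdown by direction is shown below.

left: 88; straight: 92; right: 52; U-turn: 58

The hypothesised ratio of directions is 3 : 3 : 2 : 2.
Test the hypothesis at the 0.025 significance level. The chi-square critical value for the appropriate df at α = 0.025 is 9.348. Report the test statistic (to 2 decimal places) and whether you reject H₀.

0.92; do not reject

Ratio total = 10. Expected counts: 290×3/10 = 87, 290×3/10 = 87, 290×2/10 = 58, 290×2/10 = 58.
left: (88 − 87)²/87 = 1/87 = 0.011
straight: (92 − 87)²/87 = 25/87 = 0.287
right: (52 − 58)²/58 = 36/58 = 0.621
U-turn: (58 − 58)²/58 = 0/58 = 0.000
Sum = 0.92
df = 3. Since 0.92 < 9.348, we do not reject H₀.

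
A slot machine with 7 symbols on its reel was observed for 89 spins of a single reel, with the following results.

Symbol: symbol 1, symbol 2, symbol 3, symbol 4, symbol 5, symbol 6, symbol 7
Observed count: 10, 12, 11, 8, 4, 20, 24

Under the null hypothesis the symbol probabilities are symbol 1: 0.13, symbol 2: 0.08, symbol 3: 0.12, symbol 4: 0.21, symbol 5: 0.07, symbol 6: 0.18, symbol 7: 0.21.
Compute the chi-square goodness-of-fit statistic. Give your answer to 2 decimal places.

12.98

Expected counts E_i = n·p_i: 89×0.13 = 11.57, 89×0.08 = 7.12, 89×0.12 = 10.68, 89×0.21 = 18.69, 89×0.07 = 6.23, 89×0.18 = 16.02, 89×0.21 = 18.69.
symbol 1: (10 − 11.57)²/11.57 = 2.4649/11.57 = 0.213
symbol 2: (12 − 7.12)²/7.12 = 23.8144/7.12 = 3.345
symbol 3: (11 − 10.68)²/10.68 = 0.1024/10.68 = 0.010
symbol 4: (8 − 18.69)²/18.69 = 114.2761/18.69 = 6.114
symbol 5: (4 − 6.23)²/6.23 = 4.9729/6.23 = 0.798
symbol 6: (20 − 16.02)²/16.02 = 15.8404/16.02 = 0.989
symbol 7: (24 − 18.69)²/18.69 = 28.1961/18.69 = 1.509
Sum = 12.98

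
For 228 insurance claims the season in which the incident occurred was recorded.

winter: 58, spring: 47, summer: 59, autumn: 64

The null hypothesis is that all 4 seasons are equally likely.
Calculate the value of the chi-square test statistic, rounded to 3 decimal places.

2.702

Expected count for each of the 4 categories: 228/4 = 57.
cat         O        E   (O−E)²/E
winter     58       57     0.0175
spring     47       57     1.7544
summer     59       57     0.0702
autumn     64       57     0.8596
Sum = 2.702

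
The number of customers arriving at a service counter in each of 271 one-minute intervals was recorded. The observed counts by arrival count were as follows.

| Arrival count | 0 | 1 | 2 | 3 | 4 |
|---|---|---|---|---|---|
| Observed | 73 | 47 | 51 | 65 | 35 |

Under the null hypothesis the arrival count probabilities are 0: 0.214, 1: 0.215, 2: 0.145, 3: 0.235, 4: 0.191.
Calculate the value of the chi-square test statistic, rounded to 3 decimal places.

Expected counts E_i = n·p_i: 271×0.214 = 57.994, 271×0.215 = 58.265, 271×0.145 = 39.295, 271×0.235 = 63.685, 271×0.191 = 51.761.
0: (73 − 57.994)²/57.994 = 225.180036/57.994 = 3.8828
1: (47 − 58.265)²/58.265 = 126.900225/58.265 = 2.1780
2: (51 − 39.295)²/39.295 = 137.007025/39.295 = 3.4866
3: (65 − 63.685)²/63.685 = 1.729225/63.685 = 0.0272
4: (35 − 51.761)²/51.761 = 280.931121/51.761 = 5.4275
Sum = 15.002

15.002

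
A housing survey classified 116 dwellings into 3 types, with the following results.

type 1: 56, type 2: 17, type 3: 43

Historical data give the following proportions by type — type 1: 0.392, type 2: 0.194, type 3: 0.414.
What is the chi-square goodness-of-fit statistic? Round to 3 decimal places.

Expected counts E_i = n·p_i: 116×0.392 = 45.472, 116×0.194 = 22.504, 116×0.414 = 48.024.
type 1: (56 − 45.472)²/45.472 = 110.838784/45.472 = 2.4375
type 2: (17 − 22.504)²/22.504 = 30.294016/22.504 = 1.3462
type 3: (43 − 48.024)²/48.024 = 25.240576/48.024 = 0.5256
Sum = 4.309

4.309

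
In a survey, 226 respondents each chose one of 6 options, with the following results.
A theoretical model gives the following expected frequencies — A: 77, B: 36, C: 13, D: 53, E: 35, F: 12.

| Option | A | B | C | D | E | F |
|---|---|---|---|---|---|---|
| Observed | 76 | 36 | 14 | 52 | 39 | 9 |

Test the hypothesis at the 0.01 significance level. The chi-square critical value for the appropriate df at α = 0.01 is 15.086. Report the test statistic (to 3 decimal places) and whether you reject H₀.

A: (76 − 77)²/77 = 1/77 = 0.0130
B: (36 − 36)²/36 = 0/36 = 0.0000
C: (14 − 13)²/13 = 1/13 = 0.0769
D: (52 − 53)²/53 = 1/53 = 0.0189
E: (39 − 35)²/35 = 16/35 = 0.4571
F: (9 − 12)²/12 = 9/12 = 0.7500
Sum = 1.316
df = 5. Since 1.316 < 15.086, we do not reject H₀.

1.316; do not reject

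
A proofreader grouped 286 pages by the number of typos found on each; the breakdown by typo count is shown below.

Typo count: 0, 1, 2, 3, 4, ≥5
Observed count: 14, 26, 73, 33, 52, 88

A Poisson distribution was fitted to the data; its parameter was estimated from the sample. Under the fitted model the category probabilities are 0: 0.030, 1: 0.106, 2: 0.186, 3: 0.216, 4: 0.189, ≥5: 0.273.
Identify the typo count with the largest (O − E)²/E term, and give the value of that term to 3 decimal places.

Expected counts E_i = n·p_i: 286×0.030 = 8.58, 286×0.106 = 30.316, 286×0.186 = 53.196, 286×0.216 = 61.776, 286×0.189 = 54.054, 286×0.273 = 78.078.
χ² = (14−8.58)²/8.58 + (26−30.316)²/30.316 + (73−53.196)²/53.196 + (33−61.776)²/61.776 + (52−54.054)²/54.054 + (88−78.078)²/78.078
   = 3.4238 + 0.6145 + 7.3727 + 13.4042 + 0.0781 + 1.2609
The largest term is for 3: 13.404.

3, 13.404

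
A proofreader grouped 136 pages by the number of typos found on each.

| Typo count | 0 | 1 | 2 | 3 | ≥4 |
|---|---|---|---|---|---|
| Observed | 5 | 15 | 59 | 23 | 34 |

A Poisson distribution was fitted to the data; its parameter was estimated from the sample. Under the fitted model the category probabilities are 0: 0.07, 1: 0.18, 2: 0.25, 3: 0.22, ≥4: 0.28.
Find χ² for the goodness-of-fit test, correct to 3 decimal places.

26.237

Expected counts E_i = n·p_i: 136×0.07 = 9.52, 136×0.18 = 24.48, 136×0.25 = 34, 136×0.22 = 29.92, 136×0.28 = 38.08.
0: (5 − 9.52)²/9.52 = 20.4304/9.52 = 2.1461
1: (15 − 24.48)²/24.48 = 89.8704/24.48 = 3.6712
2: (59 − 34)²/34 = 625/34 = 18.3824
3: (23 − 29.92)²/29.92 = 47.8864/29.92 = 1.6005
≥4: (34 − 38.08)²/38.08 = 16.6464/38.08 = 0.4371
Sum = 26.237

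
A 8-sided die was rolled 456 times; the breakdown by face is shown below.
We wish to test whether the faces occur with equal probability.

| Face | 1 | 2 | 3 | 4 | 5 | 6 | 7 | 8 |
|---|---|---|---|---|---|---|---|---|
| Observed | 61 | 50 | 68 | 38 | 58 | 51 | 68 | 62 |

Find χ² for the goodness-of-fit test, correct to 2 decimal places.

12.81

Under H₀ each category has probability 1/8, so each expected count is 456/8 = 57.
1: (61 − 57)²/57 = 16/57 = 0.281
2: (50 − 57)²/57 = 49/57 = 0.860
3: (68 − 57)²/57 = 121/57 = 2.123
4: (38 − 57)²/57 = 361/57 = 6.333
5: (58 − 57)²/57 = 1/57 = 0.018
6: (51 − 57)²/57 = 36/57 = 0.632
7: (68 − 57)²/57 = 121/57 = 2.123
8: (62 − 57)²/57 = 25/57 = 0.439
Sum = 12.81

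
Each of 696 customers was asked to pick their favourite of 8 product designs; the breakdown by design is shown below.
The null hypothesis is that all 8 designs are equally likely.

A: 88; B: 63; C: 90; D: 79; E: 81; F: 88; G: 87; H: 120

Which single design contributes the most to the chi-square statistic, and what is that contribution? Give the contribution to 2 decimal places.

Under H₀ each category has probability 1/8, so each expected count is 696/8 = 87.
A: (88 − 87)²/87 = 1/87 = 0.011
B: (63 − 87)²/87 = 576/87 = 6.621
C: (90 − 87)²/87 = 9/87 = 0.103
D: (79 − 87)²/87 = 64/87 = 0.736
E: (81 − 87)²/87 = 36/87 = 0.414
F: (88 − 87)²/87 = 1/87 = 0.011
G: (87 − 87)²/87 = 0/87 = 0.000
H: (120 − 87)²/87 = 1089/87 = 12.517
The largest term is for H: 12.52.

H, 12.52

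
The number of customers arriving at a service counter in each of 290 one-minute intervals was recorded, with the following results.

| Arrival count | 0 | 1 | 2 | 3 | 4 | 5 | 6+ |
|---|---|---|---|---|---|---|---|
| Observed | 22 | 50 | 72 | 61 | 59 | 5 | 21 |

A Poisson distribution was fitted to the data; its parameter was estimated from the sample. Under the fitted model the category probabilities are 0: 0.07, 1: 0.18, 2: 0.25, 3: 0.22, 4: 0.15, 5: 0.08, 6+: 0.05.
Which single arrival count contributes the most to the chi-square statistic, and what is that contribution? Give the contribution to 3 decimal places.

Expected counts E_i = n·p_i: 290×0.07 = 20.3, 290×0.18 = 52.2, 290×0.25 = 72.5, 290×0.22 = 63.8, 290×0.15 = 43.5, 290×0.08 = 23.2, 290×0.05 = 14.5.
χ² = (22−20.3)²/20.3 + (50−52.2)²/52.2 + (72−72.5)²/72.5 + (61−63.8)²/63.8 + (59−43.5)²/43.5 + (5−23.2)²/23.2 + (21−14.5)²/14.5
   = 0.1424 + 0.0927 + 0.0034 + 0.1229 + 5.5230 + 14.2776 + 2.9138
The largest term is for 5: 14.278.

5, 14.278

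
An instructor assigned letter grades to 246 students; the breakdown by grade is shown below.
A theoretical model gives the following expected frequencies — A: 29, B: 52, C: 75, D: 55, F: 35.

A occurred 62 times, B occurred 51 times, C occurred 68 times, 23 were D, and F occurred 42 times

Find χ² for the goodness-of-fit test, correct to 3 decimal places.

cat         O        E   (O−E)²/E
A          62       29    37.5517
B          51       52     0.0192
C          68       75     0.6533
D          23       55    18.6182
F          42       35     1.4000
Sum = 58.242

58.242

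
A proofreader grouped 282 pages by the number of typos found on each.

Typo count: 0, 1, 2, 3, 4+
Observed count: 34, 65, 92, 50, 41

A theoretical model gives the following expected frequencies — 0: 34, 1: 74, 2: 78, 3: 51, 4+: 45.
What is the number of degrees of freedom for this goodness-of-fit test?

4

There are k = 5 categories and no parameters were estimated from the data, so df = 5 − 1 = 4.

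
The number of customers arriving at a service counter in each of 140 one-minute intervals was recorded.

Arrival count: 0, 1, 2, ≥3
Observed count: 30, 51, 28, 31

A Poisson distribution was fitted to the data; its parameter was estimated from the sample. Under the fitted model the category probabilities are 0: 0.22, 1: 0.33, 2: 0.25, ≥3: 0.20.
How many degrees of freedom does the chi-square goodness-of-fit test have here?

2

There are k = 4 categories and 1 parameter estimated from the data, so df = 4 − 1 − 1 = 2.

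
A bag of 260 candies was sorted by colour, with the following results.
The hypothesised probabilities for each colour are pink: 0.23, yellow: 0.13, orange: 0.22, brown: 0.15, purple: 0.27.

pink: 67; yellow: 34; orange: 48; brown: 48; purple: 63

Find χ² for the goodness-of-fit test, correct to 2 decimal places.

5.16

Expected counts E_i = n·p_i: 260×0.23 = 59.8, 260×0.13 = 33.8, 260×0.22 = 57.2, 260×0.15 = 39, 260×0.27 = 70.2.
pink: (67 − 59.8)²/59.8 = 51.84/59.8 = 0.867
yellow: (34 − 33.8)²/33.8 = 0.04/33.8 = 0.001
orange: (48 − 57.2)²/57.2 = 84.64/57.2 = 1.480
brown: (48 − 39)²/39 = 81/39 = 2.077
purple: (63 − 70.2)²/70.2 = 51.84/70.2 = 0.738
Sum = 5.16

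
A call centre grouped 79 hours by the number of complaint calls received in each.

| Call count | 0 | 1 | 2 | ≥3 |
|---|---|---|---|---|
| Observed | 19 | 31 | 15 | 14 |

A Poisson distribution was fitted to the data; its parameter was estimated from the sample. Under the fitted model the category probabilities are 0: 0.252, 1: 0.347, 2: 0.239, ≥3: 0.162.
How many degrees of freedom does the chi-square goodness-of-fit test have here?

2

There are k = 4 categories and 1 parameter estimated from the data, so df = 4 − 1 − 1 = 2.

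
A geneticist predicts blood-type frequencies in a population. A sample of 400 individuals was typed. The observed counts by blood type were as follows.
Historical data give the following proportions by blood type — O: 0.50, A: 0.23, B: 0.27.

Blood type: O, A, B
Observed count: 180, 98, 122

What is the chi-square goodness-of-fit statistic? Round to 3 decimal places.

Expected counts E_i = n·p_i: 400×0.50 = 200, 400×0.23 = 92, 400×0.27 = 108.
χ² = (180−200)²/200 + (98−92)²/92 + (122−108)²/108
   = 2.0000 + 0.3913 + 1.8148
Sum = 4.206

4.206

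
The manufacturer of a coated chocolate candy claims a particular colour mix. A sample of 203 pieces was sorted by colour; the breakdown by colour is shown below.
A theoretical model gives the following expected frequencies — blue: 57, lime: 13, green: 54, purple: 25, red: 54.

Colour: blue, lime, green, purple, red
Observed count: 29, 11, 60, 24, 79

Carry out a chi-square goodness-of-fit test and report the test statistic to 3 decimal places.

26.343

cat         O        E   (O−E)²/E
blue       29       57    13.7544
lime       11       13     0.3077
green      60       54     0.6667
purple     24       25     0.0400
red        79       54    11.5741
Sum = 26.343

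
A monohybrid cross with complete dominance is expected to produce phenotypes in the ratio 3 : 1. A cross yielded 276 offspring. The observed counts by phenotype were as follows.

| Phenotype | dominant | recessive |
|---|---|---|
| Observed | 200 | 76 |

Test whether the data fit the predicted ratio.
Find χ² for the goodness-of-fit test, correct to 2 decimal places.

0.95

Ratio total = 4. Expected counts: 276×3/4 = 207, 276×1/4 = 69.
cat            O        E   (O−E)²/E
dominant     200      207      0.237
recessive     76       69      0.710
Sum = 0.95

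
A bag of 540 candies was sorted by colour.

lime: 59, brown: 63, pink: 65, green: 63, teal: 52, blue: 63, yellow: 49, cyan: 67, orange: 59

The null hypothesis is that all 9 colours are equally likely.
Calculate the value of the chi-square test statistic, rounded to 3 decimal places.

Expected count for each of the 9 categories: 540/9 = 60.
lime: (59 − 60)²/60 = 1/60 = 0.0167
brown: (63 − 60)²/60 = 9/60 = 0.1500
pink: (65 − 60)²/60 = 25/60 = 0.4167
green: (63 − 60)²/60 = 9/60 = 0.1500
teal: (52 − 60)²/60 = 64/60 = 1.0667
blue: (63 − 60)²/60 = 9/60 = 0.1500
yellow: (49 − 60)²/60 = 121/60 = 2.0167
cyan: (67 − 60)²/60 = 49/60 = 0.8167
orange: (59 − 60)²/60 = 1/60 = 0.0167
Sum = 4.800

4.800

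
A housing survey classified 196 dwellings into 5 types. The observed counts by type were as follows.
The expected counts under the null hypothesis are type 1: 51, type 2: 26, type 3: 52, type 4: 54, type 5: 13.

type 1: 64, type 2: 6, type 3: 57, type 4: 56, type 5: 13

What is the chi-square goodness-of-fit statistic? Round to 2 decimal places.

type 1: (64 − 51)²/51 = 169/51 = 3.314
type 2: (6 − 26)²/26 = 400/26 = 15.385
type 3: (57 − 52)²/52 = 25/52 = 0.481
type 4: (56 − 54)²/54 = 4/54 = 0.074
type 5: (13 − 13)²/13 = 0/13 = 0.000
Sum = 19.25

19.25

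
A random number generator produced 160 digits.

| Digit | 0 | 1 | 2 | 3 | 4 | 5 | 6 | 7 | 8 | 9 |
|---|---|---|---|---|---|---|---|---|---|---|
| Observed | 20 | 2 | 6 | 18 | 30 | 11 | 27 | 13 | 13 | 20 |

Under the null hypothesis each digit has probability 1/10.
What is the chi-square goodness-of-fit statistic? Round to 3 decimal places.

43.250

Under H₀ each category has probability 1/10, so each expected count is 160/10 = 16.
χ² = (20−16)²/16 + (2−16)²/16 + (6−16)²/16 + (18−16)²/16 + (30−16)²/16 + (11−16)²/16 + (27−16)²/16 + (13−16)²/16 + (13−16)²/16 + (20−16)²/16
   = 1.0000 + 12.2500 + 6.2500 + 0.2500 + 12.2500 + 1.5625 + 7.5625 + 0.5625 + 0.5625 + 1.0000
Sum = 43.250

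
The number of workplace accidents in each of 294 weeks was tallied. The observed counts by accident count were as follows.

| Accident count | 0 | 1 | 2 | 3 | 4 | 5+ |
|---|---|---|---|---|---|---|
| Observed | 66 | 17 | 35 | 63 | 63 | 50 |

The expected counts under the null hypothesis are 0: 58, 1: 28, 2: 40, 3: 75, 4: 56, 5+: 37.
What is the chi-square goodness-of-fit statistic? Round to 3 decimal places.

13.412

cat         O        E   (O−E)²/E
0          66       58     1.1034
1          17       28     4.3214
2          35       40     0.6250
3          63       75     1.9200
4          63       56     0.8750
5+         50       37     4.5676
Sum = 13.412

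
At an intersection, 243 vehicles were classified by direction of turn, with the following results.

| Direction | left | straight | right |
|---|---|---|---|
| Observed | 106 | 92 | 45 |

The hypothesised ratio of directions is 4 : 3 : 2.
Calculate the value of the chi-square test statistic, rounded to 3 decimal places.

Ratio total = 9. Expected counts: 243×4/9 = 108, 243×3/9 = 81, 243×2/9 = 54.
χ² = (106−108)²/108 + (92−81)²/81 + (45−54)²/54
   = 0.0370 + 1.4938 + 1.5000
Sum = 3.031

3.031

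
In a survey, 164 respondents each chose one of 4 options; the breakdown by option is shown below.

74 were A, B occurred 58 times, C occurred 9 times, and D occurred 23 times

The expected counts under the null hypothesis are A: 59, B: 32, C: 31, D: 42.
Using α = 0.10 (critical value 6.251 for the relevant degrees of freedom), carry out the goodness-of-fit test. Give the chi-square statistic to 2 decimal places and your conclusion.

49.15; reject

A: (74 − 59)²/59 = 225/59 = 3.814
B: (58 − 32)²/32 = 676/32 = 21.125
C: (9 − 31)²/31 = 484/31 = 15.613
D: (23 − 42)²/42 = 361/42 = 8.595
Sum = 49.15
df = 3. Since 49.15 > 6.251, we reject H₀.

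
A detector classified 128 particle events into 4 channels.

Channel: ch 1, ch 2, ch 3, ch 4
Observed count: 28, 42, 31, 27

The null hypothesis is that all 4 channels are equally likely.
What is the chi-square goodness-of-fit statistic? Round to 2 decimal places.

4.44

Expected count for each of the 4 categories: 128/4 = 32.
cat         O        E   (O−E)²/E
ch 1       28       32      0.500
ch 2       42       32      3.125
ch 3       31       32      0.031
ch 4       27       32      0.781
Sum = 4.44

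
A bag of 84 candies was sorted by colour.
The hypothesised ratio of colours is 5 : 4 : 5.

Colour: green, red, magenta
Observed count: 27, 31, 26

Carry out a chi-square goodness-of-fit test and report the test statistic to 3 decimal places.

Ratio total = 14. Expected counts: 84×5/14 = 30, 84×4/14 = 24, 84×5/14 = 30.
green: (27 − 30)²/30 = 9/30 = 0.3000
red: (31 − 24)²/24 = 49/24 = 2.0417
magenta: (26 − 30)²/30 = 16/30 = 0.5333
Sum = 2.875

2.875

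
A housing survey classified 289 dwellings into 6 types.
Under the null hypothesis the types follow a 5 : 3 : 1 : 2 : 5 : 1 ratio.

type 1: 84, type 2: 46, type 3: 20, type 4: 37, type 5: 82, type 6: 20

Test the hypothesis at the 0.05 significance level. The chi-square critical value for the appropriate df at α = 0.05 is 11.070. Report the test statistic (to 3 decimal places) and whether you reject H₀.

1.931; do not reject

Ratio total = 17. Expected counts: 289×5/17 = 85, 289×3/17 = 51, 289×1/17 = 17, 289×2/17 = 34, 289×5/17 = 85, 289×1/17 = 17.
χ² = (84−85)²/85 + (46−51)²/51 + (20−17)²/17 + (37−34)²/34 + (82−85)²/85 + (20−17)²/17
   = 0.0118 + 0.4902 + 0.5294 + 0.2647 + 0.1059 + 0.5294
Sum = 1.931
df = 5. Since 1.931 < 11.070, we do not reject H₀.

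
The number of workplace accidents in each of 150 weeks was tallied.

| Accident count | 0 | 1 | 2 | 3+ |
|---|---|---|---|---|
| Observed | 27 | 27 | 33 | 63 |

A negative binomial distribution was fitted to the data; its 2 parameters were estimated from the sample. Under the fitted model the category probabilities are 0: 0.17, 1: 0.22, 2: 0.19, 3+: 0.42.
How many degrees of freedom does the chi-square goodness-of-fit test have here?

There are k = 4 categories and 2 parameters estimated from the data, so df = 4 − 1 − 2 = 1.

1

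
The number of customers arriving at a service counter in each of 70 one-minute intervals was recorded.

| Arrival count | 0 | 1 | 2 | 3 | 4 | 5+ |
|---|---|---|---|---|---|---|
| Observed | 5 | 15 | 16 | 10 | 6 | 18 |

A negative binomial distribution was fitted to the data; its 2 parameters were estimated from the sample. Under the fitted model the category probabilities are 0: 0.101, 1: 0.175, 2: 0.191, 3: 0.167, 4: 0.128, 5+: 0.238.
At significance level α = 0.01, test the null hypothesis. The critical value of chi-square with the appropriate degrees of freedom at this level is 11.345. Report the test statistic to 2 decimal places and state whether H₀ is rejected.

3.07; do not reject

Expected counts E_i = n·p_i: 70×0.101 = 7.07, 70×0.175 = 12.25, 70×0.191 = 13.37, 70×0.167 = 11.69, 70×0.128 = 8.96, 70×0.238 = 16.66.
χ² = (5−7.07)²/7.07 + (15−12.25)²/12.25 + (16−13.37)²/13.37 + (10−11.69)²/11.69 + (6−8.96)²/8.96 + (18−16.66)²/16.66
   = 0.606 + 0.617 + 0.517 + 0.244 + 0.978 + 0.108
Sum = 3.07
df = 3. Since 3.07 < 11.345, we do not reject H₀.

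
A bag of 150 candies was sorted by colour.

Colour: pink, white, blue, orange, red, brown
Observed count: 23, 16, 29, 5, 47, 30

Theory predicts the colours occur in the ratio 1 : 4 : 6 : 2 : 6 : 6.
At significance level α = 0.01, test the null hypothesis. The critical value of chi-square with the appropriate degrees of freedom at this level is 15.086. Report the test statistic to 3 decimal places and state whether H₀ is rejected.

Ratio total = 25. Expected counts: 150×1/25 = 6, 150×4/25 = 24, 150×6/25 = 36, 150×2/25 = 12, 150×6/25 = 36, 150×6/25 = 36.
χ² = (23−6)²/6 + (16−24)²/24 + (29−36)²/36 + (5−12)²/12 + (47−36)²/36 + (30−36)²/36
   = 48.1667 + 2.6667 + 1.3611 + 4.0833 + 3.3611 + 1.0000
Sum = 60.639
df = 5. Since 60.639 > 15.086, we reject H₀.

60.639; reject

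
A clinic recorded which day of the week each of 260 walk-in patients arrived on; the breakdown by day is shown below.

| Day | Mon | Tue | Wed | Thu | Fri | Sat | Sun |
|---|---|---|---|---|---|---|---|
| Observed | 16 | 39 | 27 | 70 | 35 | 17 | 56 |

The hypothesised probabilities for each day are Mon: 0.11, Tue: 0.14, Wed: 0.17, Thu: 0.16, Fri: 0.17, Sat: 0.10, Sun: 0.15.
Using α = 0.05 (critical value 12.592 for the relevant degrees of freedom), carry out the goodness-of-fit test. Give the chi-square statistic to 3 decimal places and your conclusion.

Expected counts E_i = n·p_i: 260×0.11 = 28.6, 260×0.14 = 36.4, 260×0.17 = 44.2, 260×0.16 = 41.6, 260×0.17 = 44.2, 260×0.10 = 26, 260×0.15 = 39.
χ² = (16−28.6)²/28.6 + (39−36.4)²/36.4 + (27−44.2)²/44.2 + (70−41.6)²/41.6 + (35−44.2)²/44.2 + (17−26)²/26 + (56−39)²/39
   = 5.5510 + 0.1857 + 6.6932 + 19.3885 + 1.9149 + 3.1154 + 7.4103
Sum = 44.259
df = 6. Since 44.259 > 12.592, we reject H₀.

44.259; reject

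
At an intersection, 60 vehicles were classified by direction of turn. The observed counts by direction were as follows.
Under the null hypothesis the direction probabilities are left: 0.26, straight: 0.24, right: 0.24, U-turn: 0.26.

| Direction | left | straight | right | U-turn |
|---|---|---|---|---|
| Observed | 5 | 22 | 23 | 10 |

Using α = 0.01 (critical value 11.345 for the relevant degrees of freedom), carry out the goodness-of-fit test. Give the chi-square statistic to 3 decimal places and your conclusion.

Expected counts E_i = n·p_i: 60×0.26 = 15.6, 60×0.24 = 14.4, 60×0.24 = 14.4, 60×0.26 = 15.6.
cat           O        E   (O−E)²/E
left          5     15.6     7.2026
straight     22     14.4     4.0111
right        23     14.4     5.1361
U-turn       10     15.6     2.0103
Sum = 18.360
df = 3. Since 18.360 > 11.345, we reject H₀.

18.360; reject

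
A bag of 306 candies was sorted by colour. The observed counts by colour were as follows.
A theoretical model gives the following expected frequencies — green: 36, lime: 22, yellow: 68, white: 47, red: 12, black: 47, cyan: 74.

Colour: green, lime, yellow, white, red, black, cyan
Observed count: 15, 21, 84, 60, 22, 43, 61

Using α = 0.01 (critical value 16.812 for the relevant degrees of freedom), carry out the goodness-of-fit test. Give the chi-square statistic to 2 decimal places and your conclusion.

green: (15 − 36)²/36 = 441/36 = 12.250
lime: (21 − 22)²/22 = 1/22 = 0.045
yellow: (84 − 68)²/68 = 256/68 = 3.765
white: (60 − 47)²/47 = 169/47 = 3.596
red: (22 − 12)²/12 = 100/12 = 8.333
black: (43 − 47)²/47 = 16/47 = 0.340
cyan: (61 − 74)²/74 = 169/74 = 2.284
Sum = 30.61
df = 6. Since 30.61 > 16.812, we reject H₀.

30.61; reject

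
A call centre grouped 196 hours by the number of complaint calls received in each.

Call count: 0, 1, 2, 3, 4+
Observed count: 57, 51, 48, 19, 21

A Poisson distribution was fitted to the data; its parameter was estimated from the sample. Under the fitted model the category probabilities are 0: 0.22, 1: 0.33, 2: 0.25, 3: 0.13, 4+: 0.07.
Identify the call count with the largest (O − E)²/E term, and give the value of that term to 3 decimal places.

0, 4.468

Expected counts E_i = n·p_i: 196×0.22 = 43.12, 196×0.33 = 64.68, 196×0.25 = 49, 196×0.13 = 25.48, 196×0.07 = 13.72.
cat         O        E   (O−E)²/E
0          57    43.12     4.4679
1          51    64.68     2.8934
2          48       49     0.0204
3          19    25.48     1.6480
4+         21    13.72     3.8629
The largest term is for 0: 4.468.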